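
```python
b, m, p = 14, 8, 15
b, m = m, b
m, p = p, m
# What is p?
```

Trace (tracking p):
b, m, p = (14, 8, 15)  # -> b = 14, m = 8, p = 15
b, m = (m, b)  # -> b = 8, m = 14
m, p = (p, m)  # -> m = 15, p = 14

Answer: 14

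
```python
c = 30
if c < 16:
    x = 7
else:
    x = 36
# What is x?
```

Answer: 36

Derivation:
Trace (tracking x):
c = 30  # -> c = 30
if c < 16:  # condition is False
else:
    x = 36  # -> x = 36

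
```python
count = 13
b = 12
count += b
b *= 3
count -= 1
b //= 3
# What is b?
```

Answer: 12

Derivation:
Trace (tracking b):
count = 13  # -> count = 13
b = 12  # -> b = 12
count += b  # -> count = 25
b *= 3  # -> b = 36
count -= 1  # -> count = 24
b //= 3  # -> b = 12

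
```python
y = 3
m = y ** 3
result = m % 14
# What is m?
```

Trace (tracking m):
y = 3  # -> y = 3
m = y ** 3  # -> m = 27
result = m % 14  # -> result = 13

Answer: 27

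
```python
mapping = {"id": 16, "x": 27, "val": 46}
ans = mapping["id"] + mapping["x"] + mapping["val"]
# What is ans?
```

Trace (tracking ans):
mapping = {'id': 16, 'x': 27, 'val': 46}  # -> mapping = {'id': 16, 'x': 27, 'val': 46}
ans = mapping['id'] + mapping['x'] + mapping['val']  # -> ans = 89

Answer: 89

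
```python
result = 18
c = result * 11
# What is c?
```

Trace (tracking c):
result = 18  # -> result = 18
c = result * 11  # -> c = 198

Answer: 198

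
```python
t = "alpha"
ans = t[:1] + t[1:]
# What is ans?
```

Answer: 'alpha'

Derivation:
Trace (tracking ans):
t = 'alpha'  # -> t = 'alpha'
ans = t[:1] + t[1:]  # -> ans = 'alpha'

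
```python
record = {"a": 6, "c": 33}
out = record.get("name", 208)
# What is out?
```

Answer: 208

Derivation:
Trace (tracking out):
record = {'a': 6, 'c': 33}  # -> record = {'a': 6, 'c': 33}
out = record.get('name', 208)  # -> out = 208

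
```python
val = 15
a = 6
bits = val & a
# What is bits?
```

Answer: 6

Derivation:
Trace (tracking bits):
val = 15  # -> val = 15
a = 6  # -> a = 6
bits = val & a  # -> bits = 6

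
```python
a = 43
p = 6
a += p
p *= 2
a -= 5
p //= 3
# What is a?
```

Answer: 44

Derivation:
Trace (tracking a):
a = 43  # -> a = 43
p = 6  # -> p = 6
a += p  # -> a = 49
p *= 2  # -> p = 12
a -= 5  # -> a = 44
p //= 3  # -> p = 4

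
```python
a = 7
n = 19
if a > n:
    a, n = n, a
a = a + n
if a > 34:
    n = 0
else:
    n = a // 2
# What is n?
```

Answer: 13

Derivation:
Trace (tracking n):
a = 7  # -> a = 7
n = 19  # -> n = 19
if a > n:  # condition is False
a = a + n  # -> a = 26
if a > 34:  # condition is False
else:
    n = a // 2  # -> n = 13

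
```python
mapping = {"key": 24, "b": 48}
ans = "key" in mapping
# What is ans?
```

Trace (tracking ans):
mapping = {'key': 24, 'b': 48}  # -> mapping = {'key': 24, 'b': 48}
ans = 'key' in mapping  # -> ans = True

Answer: True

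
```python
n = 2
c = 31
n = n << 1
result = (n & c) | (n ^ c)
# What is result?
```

Trace (tracking result):
n = 2  # -> n = 2
c = 31  # -> c = 31
n = n << 1  # -> n = 4
result = n & c | n ^ c  # -> result = 31

Answer: 31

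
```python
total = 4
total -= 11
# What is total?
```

Trace (tracking total):
total = 4  # -> total = 4
total -= 11  # -> total = -7

Answer: -7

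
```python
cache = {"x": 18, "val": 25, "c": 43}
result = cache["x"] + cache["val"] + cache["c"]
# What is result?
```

Trace (tracking result):
cache = {'x': 18, 'val': 25, 'c': 43}  # -> cache = {'x': 18, 'val': 25, 'c': 43}
result = cache['x'] + cache['val'] + cache['c']  # -> result = 86

Answer: 86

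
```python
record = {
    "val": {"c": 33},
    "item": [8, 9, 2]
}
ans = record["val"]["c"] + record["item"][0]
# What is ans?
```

Answer: 41

Derivation:
Trace (tracking ans):
record = {'val': {'c': 33}, 'item': [8, 9, 2]}  # -> record = {'val': {'c': 33}, 'item': [8, 9, 2]}
ans = record['val']['c'] + record['item'][0]  # -> ans = 41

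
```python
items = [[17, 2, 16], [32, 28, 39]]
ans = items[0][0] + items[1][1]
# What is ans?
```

Answer: 45

Derivation:
Trace (tracking ans):
items = [[17, 2, 16], [32, 28, 39]]  # -> items = [[17, 2, 16], [32, 28, 39]]
ans = items[0][0] + items[1][1]  # -> ans = 45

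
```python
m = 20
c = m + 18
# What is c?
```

Answer: 38

Derivation:
Trace (tracking c):
m = 20  # -> m = 20
c = m + 18  # -> c = 38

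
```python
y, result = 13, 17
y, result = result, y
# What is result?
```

Answer: 13

Derivation:
Trace (tracking result):
y, result = (13, 17)  # -> y = 13, result = 17
y, result = (result, y)  # -> y = 17, result = 13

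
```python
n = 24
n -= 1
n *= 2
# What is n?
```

Trace (tracking n):
n = 24  # -> n = 24
n -= 1  # -> n = 23
n *= 2  # -> n = 46

Answer: 46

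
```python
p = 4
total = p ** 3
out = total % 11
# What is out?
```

Trace (tracking out):
p = 4  # -> p = 4
total = p ** 3  # -> total = 64
out = total % 11  # -> out = 9

Answer: 9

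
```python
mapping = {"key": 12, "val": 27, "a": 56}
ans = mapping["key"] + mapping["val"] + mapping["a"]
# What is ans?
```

Trace (tracking ans):
mapping = {'key': 12, 'val': 27, 'a': 56}  # -> mapping = {'key': 12, 'val': 27, 'a': 56}
ans = mapping['key'] + mapping['val'] + mapping['a']  # -> ans = 95

Answer: 95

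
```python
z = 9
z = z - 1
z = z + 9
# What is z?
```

Answer: 17

Derivation:
Trace (tracking z):
z = 9  # -> z = 9
z = z - 1  # -> z = 8
z = z + 9  # -> z = 17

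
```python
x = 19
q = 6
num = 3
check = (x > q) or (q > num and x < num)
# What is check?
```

Trace (tracking check):
x = 19  # -> x = 19
q = 6  # -> q = 6
num = 3  # -> num = 3
check = x > q or (q > num and x < num)  # -> check = True

Answer: True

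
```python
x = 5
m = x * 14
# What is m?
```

Answer: 70

Derivation:
Trace (tracking m):
x = 5  # -> x = 5
m = x * 14  # -> m = 70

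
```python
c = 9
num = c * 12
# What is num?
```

Trace (tracking num):
c = 9  # -> c = 9
num = c * 12  # -> num = 108

Answer: 108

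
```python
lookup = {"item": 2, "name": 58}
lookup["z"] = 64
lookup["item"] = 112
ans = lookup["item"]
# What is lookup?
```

Trace (tracking lookup):
lookup = {'item': 2, 'name': 58}  # -> lookup = {'item': 2, 'name': 58}
lookup['z'] = 64  # -> lookup = {'item': 2, 'name': 58, 'z': 64}
lookup['item'] = 112  # -> lookup = {'item': 112, 'name': 58, 'z': 64}
ans = lookup['item']  # -> ans = 112

Answer: {'item': 112, 'name': 58, 'z': 64}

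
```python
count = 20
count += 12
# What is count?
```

Answer: 32

Derivation:
Trace (tracking count):
count = 20  # -> count = 20
count += 12  # -> count = 32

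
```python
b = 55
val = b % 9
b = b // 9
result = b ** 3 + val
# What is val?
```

Trace (tracking val):
b = 55  # -> b = 55
val = b % 9  # -> val = 1
b = b // 9  # -> b = 6
result = b ** 3 + val  # -> result = 217

Answer: 1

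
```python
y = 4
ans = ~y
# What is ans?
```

Trace (tracking ans):
y = 4  # -> y = 4
ans = ~y  # -> ans = -5

Answer: -5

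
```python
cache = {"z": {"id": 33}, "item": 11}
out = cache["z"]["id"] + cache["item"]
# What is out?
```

Answer: 44

Derivation:
Trace (tracking out):
cache = {'z': {'id': 33}, 'item': 11}  # -> cache = {'z': {'id': 33}, 'item': 11}
out = cache['z']['id'] + cache['item']  # -> out = 44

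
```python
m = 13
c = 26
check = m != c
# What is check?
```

Answer: True

Derivation:
Trace (tracking check):
m = 13  # -> m = 13
c = 26  # -> c = 26
check = m != c  # -> check = True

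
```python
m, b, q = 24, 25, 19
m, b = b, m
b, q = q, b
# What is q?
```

Trace (tracking q):
m, b, q = (24, 25, 19)  # -> m = 24, b = 25, q = 19
m, b = (b, m)  # -> m = 25, b = 24
b, q = (q, b)  # -> b = 19, q = 24

Answer: 24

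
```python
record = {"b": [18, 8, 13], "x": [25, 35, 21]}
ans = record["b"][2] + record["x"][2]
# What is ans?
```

Answer: 34

Derivation:
Trace (tracking ans):
record = {'b': [18, 8, 13], 'x': [25, 35, 21]}  # -> record = {'b': [18, 8, 13], 'x': [25, 35, 21]}
ans = record['b'][2] + record['x'][2]  # -> ans = 34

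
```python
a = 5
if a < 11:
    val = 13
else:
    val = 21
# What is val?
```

Trace (tracking val):
a = 5  # -> a = 5
if a < 11:  # condition is True
    val = 13  # -> val = 13

Answer: 13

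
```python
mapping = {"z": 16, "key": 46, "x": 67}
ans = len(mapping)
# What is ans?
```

Answer: 3

Derivation:
Trace (tracking ans):
mapping = {'z': 16, 'key': 46, 'x': 67}  # -> mapping = {'z': 16, 'key': 46, 'x': 67}
ans = len(mapping)  # -> ans = 3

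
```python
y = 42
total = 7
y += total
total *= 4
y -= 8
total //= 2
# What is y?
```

Answer: 41

Derivation:
Trace (tracking y):
y = 42  # -> y = 42
total = 7  # -> total = 7
y += total  # -> y = 49
total *= 4  # -> total = 28
y -= 8  # -> y = 41
total //= 2  # -> total = 14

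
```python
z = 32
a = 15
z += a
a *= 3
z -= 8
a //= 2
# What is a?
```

Trace (tracking a):
z = 32  # -> z = 32
a = 15  # -> a = 15
z += a  # -> z = 47
a *= 3  # -> a = 45
z -= 8  # -> z = 39
a //= 2  # -> a = 22

Answer: 22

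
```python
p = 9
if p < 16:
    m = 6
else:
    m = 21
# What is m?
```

Answer: 6

Derivation:
Trace (tracking m):
p = 9  # -> p = 9
if p < 16:  # condition is True
    m = 6  # -> m = 6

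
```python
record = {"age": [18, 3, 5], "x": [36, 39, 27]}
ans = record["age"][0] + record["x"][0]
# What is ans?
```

Answer: 54

Derivation:
Trace (tracking ans):
record = {'age': [18, 3, 5], 'x': [36, 39, 27]}  # -> record = {'age': [18, 3, 5], 'x': [36, 39, 27]}
ans = record['age'][0] + record['x'][0]  # -> ans = 54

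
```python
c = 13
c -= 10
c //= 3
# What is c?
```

Trace (tracking c):
c = 13  # -> c = 13
c -= 10  # -> c = 3
c //= 3  # -> c = 1

Answer: 1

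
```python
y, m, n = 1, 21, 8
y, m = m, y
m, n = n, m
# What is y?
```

Trace (tracking y):
y, m, n = (1, 21, 8)  # -> y = 1, m = 21, n = 8
y, m = (m, y)  # -> y = 21, m = 1
m, n = (n, m)  # -> m = 8, n = 1

Answer: 21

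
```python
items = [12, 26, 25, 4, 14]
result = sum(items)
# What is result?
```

Answer: 81

Derivation:
Trace (tracking result):
items = [12, 26, 25, 4, 14]  # -> items = [12, 26, 25, 4, 14]
result = sum(items)  # -> result = 81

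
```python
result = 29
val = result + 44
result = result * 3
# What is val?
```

Trace (tracking val):
result = 29  # -> result = 29
val = result + 44  # -> val = 73
result = result * 3  # -> result = 87

Answer: 73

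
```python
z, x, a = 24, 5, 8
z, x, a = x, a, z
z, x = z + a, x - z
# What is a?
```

Answer: 24

Derivation:
Trace (tracking a):
z, x, a = (24, 5, 8)  # -> z = 24, x = 5, a = 8
z, x, a = (x, a, z)  # -> z = 5, x = 8, a = 24
z, x = (z + a, x - z)  # -> z = 29, x = 3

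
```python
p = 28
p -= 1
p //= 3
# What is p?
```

Answer: 9

Derivation:
Trace (tracking p):
p = 28  # -> p = 28
p -= 1  # -> p = 27
p //= 3  # -> p = 9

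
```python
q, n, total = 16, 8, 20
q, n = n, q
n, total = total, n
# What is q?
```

Answer: 8

Derivation:
Trace (tracking q):
q, n, total = (16, 8, 20)  # -> q = 16, n = 8, total = 20
q, n = (n, q)  # -> q = 8, n = 16
n, total = (total, n)  # -> n = 20, total = 16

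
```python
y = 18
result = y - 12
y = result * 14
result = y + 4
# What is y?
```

Trace (tracking y):
y = 18  # -> y = 18
result = y - 12  # -> result = 6
y = result * 14  # -> y = 84
result = y + 4  # -> result = 88

Answer: 84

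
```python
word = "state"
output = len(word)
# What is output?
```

Trace (tracking output):
word = 'state'  # -> word = 'state'
output = len(word)  # -> output = 5

Answer: 5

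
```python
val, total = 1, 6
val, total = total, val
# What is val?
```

Trace (tracking val):
val, total = (1, 6)  # -> val = 1, total = 6
val, total = (total, val)  # -> val = 6, total = 1

Answer: 6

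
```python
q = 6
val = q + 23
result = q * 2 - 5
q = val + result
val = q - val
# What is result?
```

Answer: 7

Derivation:
Trace (tracking result):
q = 6  # -> q = 6
val = q + 23  # -> val = 29
result = q * 2 - 5  # -> result = 7
q = val + result  # -> q = 36
val = q - val  # -> val = 7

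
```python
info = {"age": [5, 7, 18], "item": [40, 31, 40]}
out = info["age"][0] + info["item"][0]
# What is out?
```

Trace (tracking out):
info = {'age': [5, 7, 18], 'item': [40, 31, 40]}  # -> info = {'age': [5, 7, 18], 'item': [40, 31, 40]}
out = info['age'][0] + info['item'][0]  # -> out = 45

Answer: 45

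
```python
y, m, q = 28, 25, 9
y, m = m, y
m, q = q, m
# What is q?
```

Answer: 28

Derivation:
Trace (tracking q):
y, m, q = (28, 25, 9)  # -> y = 28, m = 25, q = 9
y, m = (m, y)  # -> y = 25, m = 28
m, q = (q, m)  # -> m = 9, q = 28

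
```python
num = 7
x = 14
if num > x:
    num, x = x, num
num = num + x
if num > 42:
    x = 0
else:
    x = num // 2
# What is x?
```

Answer: 10

Derivation:
Trace (tracking x):
num = 7  # -> num = 7
x = 14  # -> x = 14
if num > x:  # condition is False
num = num + x  # -> num = 21
if num > 42:  # condition is False
else:
    x = num // 2  # -> x = 10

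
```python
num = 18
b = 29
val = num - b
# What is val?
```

Trace (tracking val):
num = 18  # -> num = 18
b = 29  # -> b = 29
val = num - b  # -> val = -11

Answer: -11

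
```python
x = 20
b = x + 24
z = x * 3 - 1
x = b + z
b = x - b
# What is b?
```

Answer: 59

Derivation:
Trace (tracking b):
x = 20  # -> x = 20
b = x + 24  # -> b = 44
z = x * 3 - 1  # -> z = 59
x = b + z  # -> x = 103
b = x - b  # -> b = 59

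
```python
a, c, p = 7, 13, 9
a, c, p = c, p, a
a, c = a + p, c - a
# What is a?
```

Answer: 20

Derivation:
Trace (tracking a):
a, c, p = (7, 13, 9)  # -> a = 7, c = 13, p = 9
a, c, p = (c, p, a)  # -> a = 13, c = 9, p = 7
a, c = (a + p, c - a)  # -> a = 20, c = -4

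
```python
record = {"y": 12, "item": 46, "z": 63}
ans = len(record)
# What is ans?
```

Answer: 3

Derivation:
Trace (tracking ans):
record = {'y': 12, 'item': 46, 'z': 63}  # -> record = {'y': 12, 'item': 46, 'z': 63}
ans = len(record)  # -> ans = 3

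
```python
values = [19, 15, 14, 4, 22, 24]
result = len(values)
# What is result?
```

Answer: 6

Derivation:
Trace (tracking result):
values = [19, 15, 14, 4, 22, 24]  # -> values = [19, 15, 14, 4, 22, 24]
result = len(values)  # -> result = 6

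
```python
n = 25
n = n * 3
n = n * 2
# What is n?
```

Trace (tracking n):
n = 25  # -> n = 25
n = n * 3  # -> n = 75
n = n * 2  # -> n = 150

Answer: 150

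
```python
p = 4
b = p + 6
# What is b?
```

Answer: 10

Derivation:
Trace (tracking b):
p = 4  # -> p = 4
b = p + 6  # -> b = 10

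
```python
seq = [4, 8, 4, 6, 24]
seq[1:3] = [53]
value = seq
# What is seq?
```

Answer: [4, 53, 6, 24]

Derivation:
Trace (tracking seq):
seq = [4, 8, 4, 6, 24]  # -> seq = [4, 8, 4, 6, 24]
seq[1:3] = [53]  # -> seq = [4, 53, 6, 24]
value = seq  # -> value = [4, 53, 6, 24]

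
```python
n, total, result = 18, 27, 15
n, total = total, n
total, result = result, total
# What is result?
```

Answer: 18

Derivation:
Trace (tracking result):
n, total, result = (18, 27, 15)  # -> n = 18, total = 27, result = 15
n, total = (total, n)  # -> n = 27, total = 18
total, result = (result, total)  # -> total = 15, result = 18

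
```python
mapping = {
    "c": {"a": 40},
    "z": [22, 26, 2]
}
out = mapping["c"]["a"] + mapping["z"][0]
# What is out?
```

Answer: 62

Derivation:
Trace (tracking out):
mapping = {'c': {'a': 40}, 'z': [22, 26, 2]}  # -> mapping = {'c': {'a': 40}, 'z': [22, 26, 2]}
out = mapping['c']['a'] + mapping['z'][0]  # -> out = 62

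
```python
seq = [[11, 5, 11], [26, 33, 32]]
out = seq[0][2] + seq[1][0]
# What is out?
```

Answer: 37

Derivation:
Trace (tracking out):
seq = [[11, 5, 11], [26, 33, 32]]  # -> seq = [[11, 5, 11], [26, 33, 32]]
out = seq[0][2] + seq[1][0]  # -> out = 37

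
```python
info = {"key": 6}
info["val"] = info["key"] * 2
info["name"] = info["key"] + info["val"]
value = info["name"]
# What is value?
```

Trace (tracking value):
info = {'key': 6}  # -> info = {'key': 6}
info['val'] = info['key'] * 2  # -> info = {'key': 6, 'val': 12}
info['name'] = info['key'] + info['val']  # -> info = {'key': 6, 'val': 12, 'name': 18}
value = info['name']  # -> value = 18

Answer: 18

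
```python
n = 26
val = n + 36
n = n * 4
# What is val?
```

Answer: 62

Derivation:
Trace (tracking val):
n = 26  # -> n = 26
val = n + 36  # -> val = 62
n = n * 4  # -> n = 104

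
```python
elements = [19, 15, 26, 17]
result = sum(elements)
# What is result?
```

Answer: 77

Derivation:
Trace (tracking result):
elements = [19, 15, 26, 17]  # -> elements = [19, 15, 26, 17]
result = sum(elements)  # -> result = 77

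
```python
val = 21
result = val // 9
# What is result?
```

Trace (tracking result):
val = 21  # -> val = 21
result = val // 9  # -> result = 2

Answer: 2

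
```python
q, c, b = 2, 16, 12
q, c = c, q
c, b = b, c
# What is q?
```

Trace (tracking q):
q, c, b = (2, 16, 12)  # -> q = 2, c = 16, b = 12
q, c = (c, q)  # -> q = 16, c = 2
c, b = (b, c)  # -> c = 12, b = 2

Answer: 16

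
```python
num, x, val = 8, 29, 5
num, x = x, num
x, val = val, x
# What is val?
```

Trace (tracking val):
num, x, val = (8, 29, 5)  # -> num = 8, x = 29, val = 5
num, x = (x, num)  # -> num = 29, x = 8
x, val = (val, x)  # -> x = 5, val = 8

Answer: 8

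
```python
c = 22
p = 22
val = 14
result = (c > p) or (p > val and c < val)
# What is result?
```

Answer: False

Derivation:
Trace (tracking result):
c = 22  # -> c = 22
p = 22  # -> p = 22
val = 14  # -> val = 14
result = c > p or (p > val and c < val)  # -> result = False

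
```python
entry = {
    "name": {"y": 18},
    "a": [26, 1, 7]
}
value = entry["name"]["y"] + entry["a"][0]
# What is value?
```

Answer: 44

Derivation:
Trace (tracking value):
entry = {'name': {'y': 18}, 'a': [26, 1, 7]}  # -> entry = {'name': {'y': 18}, 'a': [26, 1, 7]}
value = entry['name']['y'] + entry['a'][0]  # -> value = 44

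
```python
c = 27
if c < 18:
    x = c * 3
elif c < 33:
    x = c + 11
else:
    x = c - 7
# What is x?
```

Answer: 38

Derivation:
Trace (tracking x):
c = 27  # -> c = 27
if c < 18:  # condition is False
elif c < 33:  # condition is True
    x = c + 11  # -> x = 38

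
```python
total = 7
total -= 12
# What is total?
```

Answer: -5

Derivation:
Trace (tracking total):
total = 7  # -> total = 7
total -= 12  # -> total = -5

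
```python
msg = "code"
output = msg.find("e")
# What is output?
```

Answer: 3

Derivation:
Trace (tracking output):
msg = 'code'  # -> msg = 'code'
output = msg.find('e')  # -> output = 3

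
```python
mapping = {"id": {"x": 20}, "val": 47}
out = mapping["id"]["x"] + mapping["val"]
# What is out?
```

Trace (tracking out):
mapping = {'id': {'x': 20}, 'val': 47}  # -> mapping = {'id': {'x': 20}, 'val': 47}
out = mapping['id']['x'] + mapping['val']  # -> out = 67

Answer: 67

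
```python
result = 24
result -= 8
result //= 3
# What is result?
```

Answer: 5

Derivation:
Trace (tracking result):
result = 24  # -> result = 24
result -= 8  # -> result = 16
result //= 3  # -> result = 5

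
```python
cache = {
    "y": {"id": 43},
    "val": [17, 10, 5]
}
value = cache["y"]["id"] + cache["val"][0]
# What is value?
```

Trace (tracking value):
cache = {'y': {'id': 43}, 'val': [17, 10, 5]}  # -> cache = {'y': {'id': 43}, 'val': [17, 10, 5]}
value = cache['y']['id'] + cache['val'][0]  # -> value = 60

Answer: 60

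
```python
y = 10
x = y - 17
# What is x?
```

Trace (tracking x):
y = 10  # -> y = 10
x = y - 17  # -> x = -7

Answer: -7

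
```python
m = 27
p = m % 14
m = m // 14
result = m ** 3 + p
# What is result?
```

Answer: 14

Derivation:
Trace (tracking result):
m = 27  # -> m = 27
p = m % 14  # -> p = 13
m = m // 14  # -> m = 1
result = m ** 3 + p  # -> result = 14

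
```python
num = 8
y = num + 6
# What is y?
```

Answer: 14

Derivation:
Trace (tracking y):
num = 8  # -> num = 8
y = num + 6  # -> y = 14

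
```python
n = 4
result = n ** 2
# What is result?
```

Answer: 16

Derivation:
Trace (tracking result):
n = 4  # -> n = 4
result = n ** 2  # -> result = 16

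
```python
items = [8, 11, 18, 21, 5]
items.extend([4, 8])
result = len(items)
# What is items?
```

Trace (tracking items):
items = [8, 11, 18, 21, 5]  # -> items = [8, 11, 18, 21, 5]
items.extend([4, 8])  # -> items = [8, 11, 18, 21, 5, 4, 8]
result = len(items)  # -> result = 7

Answer: [8, 11, 18, 21, 5, 4, 8]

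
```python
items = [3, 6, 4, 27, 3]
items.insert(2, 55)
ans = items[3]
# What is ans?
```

Trace (tracking ans):
items = [3, 6, 4, 27, 3]  # -> items = [3, 6, 4, 27, 3]
items.insert(2, 55)  # -> items = [3, 6, 55, 4, 27, 3]
ans = items[3]  # -> ans = 4

Answer: 4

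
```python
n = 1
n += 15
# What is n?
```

Answer: 16

Derivation:
Trace (tracking n):
n = 1  # -> n = 1
n += 15  # -> n = 16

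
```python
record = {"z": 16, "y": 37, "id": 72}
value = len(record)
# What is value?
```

Trace (tracking value):
record = {'z': 16, 'y': 37, 'id': 72}  # -> record = {'z': 16, 'y': 37, 'id': 72}
value = len(record)  # -> value = 3

Answer: 3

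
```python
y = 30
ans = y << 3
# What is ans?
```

Answer: 240

Derivation:
Trace (tracking ans):
y = 30  # -> y = 30
ans = y << 3  # -> ans = 240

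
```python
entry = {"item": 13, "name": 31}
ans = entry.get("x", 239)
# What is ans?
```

Answer: 239

Derivation:
Trace (tracking ans):
entry = {'item': 13, 'name': 31}  # -> entry = {'item': 13, 'name': 31}
ans = entry.get('x', 239)  # -> ans = 239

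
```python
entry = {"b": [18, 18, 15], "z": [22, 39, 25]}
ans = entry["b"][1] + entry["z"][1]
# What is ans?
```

Trace (tracking ans):
entry = {'b': [18, 18, 15], 'z': [22, 39, 25]}  # -> entry = {'b': [18, 18, 15], 'z': [22, 39, 25]}
ans = entry['b'][1] + entry['z'][1]  # -> ans = 57

Answer: 57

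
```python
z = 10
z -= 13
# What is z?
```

Answer: -3

Derivation:
Trace (tracking z):
z = 10  # -> z = 10
z -= 13  # -> z = -3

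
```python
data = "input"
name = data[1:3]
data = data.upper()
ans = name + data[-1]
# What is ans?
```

Trace (tracking ans):
data = 'input'  # -> data = 'input'
name = data[1:3]  # -> name = 'np'
data = data.upper()  # -> data = 'INPUT'
ans = name + data[-1]  # -> ans = 'npT'

Answer: 'npT'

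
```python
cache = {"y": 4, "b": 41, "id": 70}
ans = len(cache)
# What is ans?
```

Trace (tracking ans):
cache = {'y': 4, 'b': 41, 'id': 70}  # -> cache = {'y': 4, 'b': 41, 'id': 70}
ans = len(cache)  # -> ans = 3

Answer: 3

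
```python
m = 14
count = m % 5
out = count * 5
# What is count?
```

Answer: 4

Derivation:
Trace (tracking count):
m = 14  # -> m = 14
count = m % 5  # -> count = 4
out = count * 5  # -> out = 20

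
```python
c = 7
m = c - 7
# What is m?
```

Answer: 0

Derivation:
Trace (tracking m):
c = 7  # -> c = 7
m = c - 7  # -> m = 0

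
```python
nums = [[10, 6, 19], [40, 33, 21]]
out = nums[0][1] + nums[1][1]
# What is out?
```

Trace (tracking out):
nums = [[10, 6, 19], [40, 33, 21]]  # -> nums = [[10, 6, 19], [40, 33, 21]]
out = nums[0][1] + nums[1][1]  # -> out = 39

Answer: 39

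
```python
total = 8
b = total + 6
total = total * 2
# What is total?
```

Trace (tracking total):
total = 8  # -> total = 8
b = total + 6  # -> b = 14
total = total * 2  # -> total = 16

Answer: 16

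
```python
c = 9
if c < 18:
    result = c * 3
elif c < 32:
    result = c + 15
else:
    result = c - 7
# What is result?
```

Answer: 27

Derivation:
Trace (tracking result):
c = 9  # -> c = 9
if c < 18:  # condition is True
    result = c * 3  # -> result = 27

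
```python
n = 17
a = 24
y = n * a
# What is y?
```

Answer: 408

Derivation:
Trace (tracking y):
n = 17  # -> n = 17
a = 24  # -> a = 24
y = n * a  # -> y = 408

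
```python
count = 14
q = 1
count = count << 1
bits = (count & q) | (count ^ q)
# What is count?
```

Answer: 28

Derivation:
Trace (tracking count):
count = 14  # -> count = 14
q = 1  # -> q = 1
count = count << 1  # -> count = 28
bits = count & q | count ^ q  # -> bits = 29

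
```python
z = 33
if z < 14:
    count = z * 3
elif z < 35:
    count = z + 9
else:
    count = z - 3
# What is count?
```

Answer: 42

Derivation:
Trace (tracking count):
z = 33  # -> z = 33
if z < 14:  # condition is False
elif z < 35:  # condition is True
    count = z + 9  # -> count = 42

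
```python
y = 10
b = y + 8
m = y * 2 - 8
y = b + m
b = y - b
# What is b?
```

Trace (tracking b):
y = 10  # -> y = 10
b = y + 8  # -> b = 18
m = y * 2 - 8  # -> m = 12
y = b + m  # -> y = 30
b = y - b  # -> b = 12

Answer: 12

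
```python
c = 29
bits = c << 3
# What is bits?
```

Answer: 232

Derivation:
Trace (tracking bits):
c = 29  # -> c = 29
bits = c << 3  # -> bits = 232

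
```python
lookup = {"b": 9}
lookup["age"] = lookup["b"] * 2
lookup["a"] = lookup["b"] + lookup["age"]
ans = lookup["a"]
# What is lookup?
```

Trace (tracking lookup):
lookup = {'b': 9}  # -> lookup = {'b': 9}
lookup['age'] = lookup['b'] * 2  # -> lookup = {'b': 9, 'age': 18}
lookup['a'] = lookup['b'] + lookup['age']  # -> lookup = {'b': 9, 'age': 18, 'a': 27}
ans = lookup['a']  # -> ans = 27

Answer: {'b': 9, 'age': 18, 'a': 27}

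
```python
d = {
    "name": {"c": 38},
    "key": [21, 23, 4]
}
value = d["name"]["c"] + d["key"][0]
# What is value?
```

Trace (tracking value):
d = {'name': {'c': 38}, 'key': [21, 23, 4]}  # -> d = {'name': {'c': 38}, 'key': [21, 23, 4]}
value = d['name']['c'] + d['key'][0]  # -> value = 59

Answer: 59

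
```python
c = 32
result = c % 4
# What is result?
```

Answer: 0

Derivation:
Trace (tracking result):
c = 32  # -> c = 32
result = c % 4  # -> result = 0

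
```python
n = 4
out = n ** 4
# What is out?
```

Answer: 256

Derivation:
Trace (tracking out):
n = 4  # -> n = 4
out = n ** 4  # -> out = 256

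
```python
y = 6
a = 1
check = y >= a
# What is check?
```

Answer: True

Derivation:
Trace (tracking check):
y = 6  # -> y = 6
a = 1  # -> a = 1
check = y >= a  # -> check = True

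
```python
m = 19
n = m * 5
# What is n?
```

Answer: 95

Derivation:
Trace (tracking n):
m = 19  # -> m = 19
n = m * 5  # -> n = 95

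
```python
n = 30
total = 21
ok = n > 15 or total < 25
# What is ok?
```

Answer: True

Derivation:
Trace (tracking ok):
n = 30  # -> n = 30
total = 21  # -> total = 21
ok = n > 15 or total < 25  # -> ok = True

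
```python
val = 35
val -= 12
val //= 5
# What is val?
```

Answer: 4

Derivation:
Trace (tracking val):
val = 35  # -> val = 35
val -= 12  # -> val = 23
val //= 5  # -> val = 4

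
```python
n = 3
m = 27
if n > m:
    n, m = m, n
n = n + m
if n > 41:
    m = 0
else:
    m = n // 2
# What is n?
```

Answer: 30

Derivation:
Trace (tracking n):
n = 3  # -> n = 3
m = 27  # -> m = 27
if n > m:  # condition is False
n = n + m  # -> n = 30
if n > 41:  # condition is False
else:
    m = n // 2  # -> m = 15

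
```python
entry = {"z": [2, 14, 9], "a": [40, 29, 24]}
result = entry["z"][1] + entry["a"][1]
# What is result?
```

Trace (tracking result):
entry = {'z': [2, 14, 9], 'a': [40, 29, 24]}  # -> entry = {'z': [2, 14, 9], 'a': [40, 29, 24]}
result = entry['z'][1] + entry['a'][1]  # -> result = 43

Answer: 43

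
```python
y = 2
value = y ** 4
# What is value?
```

Trace (tracking value):
y = 2  # -> y = 2
value = y ** 4  # -> value = 16

Answer: 16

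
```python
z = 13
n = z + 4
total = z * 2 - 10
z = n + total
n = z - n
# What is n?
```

Answer: 16

Derivation:
Trace (tracking n):
z = 13  # -> z = 13
n = z + 4  # -> n = 17
total = z * 2 - 10  # -> total = 16
z = n + total  # -> z = 33
n = z - n  # -> n = 16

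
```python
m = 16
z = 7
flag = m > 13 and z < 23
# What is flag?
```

Answer: True

Derivation:
Trace (tracking flag):
m = 16  # -> m = 16
z = 7  # -> z = 7
flag = m > 13 and z < 23  # -> flag = True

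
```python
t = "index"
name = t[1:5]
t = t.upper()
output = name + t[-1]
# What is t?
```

Trace (tracking t):
t = 'index'  # -> t = 'index'
name = t[1:5]  # -> name = 'ndex'
t = t.upper()  # -> t = 'INDEX'
output = name + t[-1]  # -> output = 'ndexX'

Answer: 'INDEX'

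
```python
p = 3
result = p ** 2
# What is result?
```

Answer: 9

Derivation:
Trace (tracking result):
p = 3  # -> p = 3
result = p ** 2  # -> result = 9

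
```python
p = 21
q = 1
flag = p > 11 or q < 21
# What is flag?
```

Answer: True

Derivation:
Trace (tracking flag):
p = 21  # -> p = 21
q = 1  # -> q = 1
flag = p > 11 or q < 21  # -> flag = True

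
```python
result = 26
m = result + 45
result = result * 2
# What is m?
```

Trace (tracking m):
result = 26  # -> result = 26
m = result + 45  # -> m = 71
result = result * 2  # -> result = 52

Answer: 71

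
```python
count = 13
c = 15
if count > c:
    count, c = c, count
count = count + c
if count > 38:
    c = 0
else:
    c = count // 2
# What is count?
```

Answer: 28

Derivation:
Trace (tracking count):
count = 13  # -> count = 13
c = 15  # -> c = 15
if count > c:  # condition is False
count = count + c  # -> count = 28
if count > 38:  # condition is False
else:
    c = count // 2  # -> c = 14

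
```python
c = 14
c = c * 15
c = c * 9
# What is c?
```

Trace (tracking c):
c = 14  # -> c = 14
c = c * 15  # -> c = 210
c = c * 9  # -> c = 1890

Answer: 1890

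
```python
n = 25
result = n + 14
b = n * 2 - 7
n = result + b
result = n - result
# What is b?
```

Answer: 43

Derivation:
Trace (tracking b):
n = 25  # -> n = 25
result = n + 14  # -> result = 39
b = n * 2 - 7  # -> b = 43
n = result + b  # -> n = 82
result = n - result  # -> result = 43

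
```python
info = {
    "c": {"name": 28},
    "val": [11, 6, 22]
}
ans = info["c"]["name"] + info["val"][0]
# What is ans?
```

Trace (tracking ans):
info = {'c': {'name': 28}, 'val': [11, 6, 22]}  # -> info = {'c': {'name': 28}, 'val': [11, 6, 22]}
ans = info['c']['name'] + info['val'][0]  # -> ans = 39

Answer: 39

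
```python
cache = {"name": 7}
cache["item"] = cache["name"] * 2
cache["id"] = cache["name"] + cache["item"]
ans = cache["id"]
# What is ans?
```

Answer: 21

Derivation:
Trace (tracking ans):
cache = {'name': 7}  # -> cache = {'name': 7}
cache['item'] = cache['name'] * 2  # -> cache = {'name': 7, 'item': 14}
cache['id'] = cache['name'] + cache['item']  # -> cache = {'name': 7, 'item': 14, 'id': 21}
ans = cache['id']  # -> ans = 21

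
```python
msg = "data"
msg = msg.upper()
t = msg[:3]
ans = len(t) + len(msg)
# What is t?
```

Answer: 'DAT'

Derivation:
Trace (tracking t):
msg = 'data'  # -> msg = 'data'
msg = msg.upper()  # -> msg = 'DATA'
t = msg[:3]  # -> t = 'DAT'
ans = len(t) + len(msg)  # -> ans = 7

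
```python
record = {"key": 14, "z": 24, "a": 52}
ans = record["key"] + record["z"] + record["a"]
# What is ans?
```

Answer: 90

Derivation:
Trace (tracking ans):
record = {'key': 14, 'z': 24, 'a': 52}  # -> record = {'key': 14, 'z': 24, 'a': 52}
ans = record['key'] + record['z'] + record['a']  # -> ans = 90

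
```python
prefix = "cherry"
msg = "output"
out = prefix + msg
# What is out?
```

Answer: 'cherryoutput'

Derivation:
Trace (tracking out):
prefix = 'cherry'  # -> prefix = 'cherry'
msg = 'output'  # -> msg = 'output'
out = prefix + msg  # -> out = 'cherryoutput'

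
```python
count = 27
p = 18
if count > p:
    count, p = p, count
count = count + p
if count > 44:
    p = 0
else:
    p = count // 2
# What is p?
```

Answer: 0

Derivation:
Trace (tracking p):
count = 27  # -> count = 27
p = 18  # -> p = 18
if count > p:  # condition is True
    count, p = (p, count)  # -> count = 18, p = 27
count = count + p  # -> count = 45
if count > 44:  # condition is True
    p = 0  # -> p = 0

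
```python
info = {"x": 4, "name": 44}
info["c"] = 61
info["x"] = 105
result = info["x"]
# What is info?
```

Answer: {'x': 105, 'name': 44, 'c': 61}

Derivation:
Trace (tracking info):
info = {'x': 4, 'name': 44}  # -> info = {'x': 4, 'name': 44}
info['c'] = 61  # -> info = {'x': 4, 'name': 44, 'c': 61}
info['x'] = 105  # -> info = {'x': 105, 'name': 44, 'c': 61}
result = info['x']  # -> result = 105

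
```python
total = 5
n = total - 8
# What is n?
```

Answer: -3

Derivation:
Trace (tracking n):
total = 5  # -> total = 5
n = total - 8  # -> n = -3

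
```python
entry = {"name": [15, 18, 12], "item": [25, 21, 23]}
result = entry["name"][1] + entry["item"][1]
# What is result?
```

Trace (tracking result):
entry = {'name': [15, 18, 12], 'item': [25, 21, 23]}  # -> entry = {'name': [15, 18, 12], 'item': [25, 21, 23]}
result = entry['name'][1] + entry['item'][1]  # -> result = 39

Answer: 39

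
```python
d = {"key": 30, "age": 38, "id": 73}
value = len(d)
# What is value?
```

Trace (tracking value):
d = {'key': 30, 'age': 38, 'id': 73}  # -> d = {'key': 30, 'age': 38, 'id': 73}
value = len(d)  # -> value = 3

Answer: 3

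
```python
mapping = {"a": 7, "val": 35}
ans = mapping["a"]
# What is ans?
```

Trace (tracking ans):
mapping = {'a': 7, 'val': 35}  # -> mapping = {'a': 7, 'val': 35}
ans = mapping['a']  # -> ans = 7

Answer: 7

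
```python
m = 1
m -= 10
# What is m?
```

Trace (tracking m):
m = 1  # -> m = 1
m -= 10  # -> m = -9

Answer: -9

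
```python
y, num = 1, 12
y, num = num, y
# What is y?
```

Trace (tracking y):
y, num = (1, 12)  # -> y = 1, num = 12
y, num = (num, y)  # -> y = 12, num = 1

Answer: 12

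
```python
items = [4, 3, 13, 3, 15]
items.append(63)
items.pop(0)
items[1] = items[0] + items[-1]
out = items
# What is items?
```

Answer: [3, 66, 3, 15, 63]

Derivation:
Trace (tracking items):
items = [4, 3, 13, 3, 15]  # -> items = [4, 3, 13, 3, 15]
items.append(63)  # -> items = [4, 3, 13, 3, 15, 63]
items.pop(0)  # -> items = [3, 13, 3, 15, 63]
items[1] = items[0] + items[-1]  # -> items = [3, 66, 3, 15, 63]
out = items  # -> out = [3, 66, 3, 15, 63]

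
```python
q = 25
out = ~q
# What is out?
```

Trace (tracking out):
q = 25  # -> q = 25
out = ~q  # -> out = -26

Answer: -26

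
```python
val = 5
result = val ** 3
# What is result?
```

Trace (tracking result):
val = 5  # -> val = 5
result = val ** 3  # -> result = 125

Answer: 125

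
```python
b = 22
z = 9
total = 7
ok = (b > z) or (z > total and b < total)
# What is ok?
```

Answer: True

Derivation:
Trace (tracking ok):
b = 22  # -> b = 22
z = 9  # -> z = 9
total = 7  # -> total = 7
ok = b > z or (z > total and b < total)  # -> ok = True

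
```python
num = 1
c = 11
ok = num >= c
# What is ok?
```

Answer: False

Derivation:
Trace (tracking ok):
num = 1  # -> num = 1
c = 11  # -> c = 11
ok = num >= c  # -> ok = False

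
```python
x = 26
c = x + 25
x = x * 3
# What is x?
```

Trace (tracking x):
x = 26  # -> x = 26
c = x + 25  # -> c = 51
x = x * 3  # -> x = 78

Answer: 78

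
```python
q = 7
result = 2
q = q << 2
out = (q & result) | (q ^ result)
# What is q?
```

Trace (tracking q):
q = 7  # -> q = 7
result = 2  # -> result = 2
q = q << 2  # -> q = 28
out = q & result | q ^ result  # -> out = 30

Answer: 28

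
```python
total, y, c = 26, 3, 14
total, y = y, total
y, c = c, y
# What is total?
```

Answer: 3

Derivation:
Trace (tracking total):
total, y, c = (26, 3, 14)  # -> total = 26, y = 3, c = 14
total, y = (y, total)  # -> total = 3, y = 26
y, c = (c, y)  # -> y = 14, c = 26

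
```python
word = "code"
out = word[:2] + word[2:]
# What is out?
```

Trace (tracking out):
word = 'code'  # -> word = 'code'
out = word[:2] + word[2:]  # -> out = 'code'

Answer: 'code'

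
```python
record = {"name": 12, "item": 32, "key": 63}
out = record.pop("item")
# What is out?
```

Trace (tracking out):
record = {'name': 12, 'item': 32, 'key': 63}  # -> record = {'name': 12, 'item': 32, 'key': 63}
out = record.pop('item')  # -> out = 32

Answer: 32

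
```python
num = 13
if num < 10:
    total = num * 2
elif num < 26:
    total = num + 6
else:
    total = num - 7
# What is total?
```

Answer: 19

Derivation:
Trace (tracking total):
num = 13  # -> num = 13
if num < 10:  # condition is False
elif num < 26:  # condition is True
    total = num + 6  # -> total = 19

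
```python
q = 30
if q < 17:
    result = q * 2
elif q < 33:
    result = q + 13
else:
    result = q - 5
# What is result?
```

Trace (tracking result):
q = 30  # -> q = 30
if q < 17:  # condition is False
elif q < 33:  # condition is True
    result = q + 13  # -> result = 43

Answer: 43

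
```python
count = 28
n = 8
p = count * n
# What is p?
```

Answer: 224

Derivation:
Trace (tracking p):
count = 28  # -> count = 28
n = 8  # -> n = 8
p = count * n  # -> p = 224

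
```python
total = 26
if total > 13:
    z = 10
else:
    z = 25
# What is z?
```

Answer: 10

Derivation:
Trace (tracking z):
total = 26  # -> total = 26
if total > 13:  # condition is True
    z = 10  # -> z = 10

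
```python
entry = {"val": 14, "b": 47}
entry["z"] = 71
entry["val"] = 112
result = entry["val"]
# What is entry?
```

Trace (tracking entry):
entry = {'val': 14, 'b': 47}  # -> entry = {'val': 14, 'b': 47}
entry['z'] = 71  # -> entry = {'val': 14, 'b': 47, 'z': 71}
entry['val'] = 112  # -> entry = {'val': 112, 'b': 47, 'z': 71}
result = entry['val']  # -> result = 112

Answer: {'val': 112, 'b': 47, 'z': 71}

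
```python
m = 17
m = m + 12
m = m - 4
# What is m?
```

Trace (tracking m):
m = 17  # -> m = 17
m = m + 12  # -> m = 29
m = m - 4  # -> m = 25

Answer: 25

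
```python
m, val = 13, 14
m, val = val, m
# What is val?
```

Trace (tracking val):
m, val = (13, 14)  # -> m = 13, val = 14
m, val = (val, m)  # -> m = 14, val = 13

Answer: 13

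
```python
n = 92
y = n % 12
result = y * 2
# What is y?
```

Answer: 8

Derivation:
Trace (tracking y):
n = 92  # -> n = 92
y = n % 12  # -> y = 8
result = y * 2  # -> result = 16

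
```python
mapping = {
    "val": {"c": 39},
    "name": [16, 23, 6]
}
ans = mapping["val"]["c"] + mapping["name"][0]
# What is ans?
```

Answer: 55

Derivation:
Trace (tracking ans):
mapping = {'val': {'c': 39}, 'name': [16, 23, 6]}  # -> mapping = {'val': {'c': 39}, 'name': [16, 23, 6]}
ans = mapping['val']['c'] + mapping['name'][0]  # -> ans = 55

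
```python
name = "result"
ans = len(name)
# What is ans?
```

Trace (tracking ans):
name = 'result'  # -> name = 'result'
ans = len(name)  # -> ans = 6

Answer: 6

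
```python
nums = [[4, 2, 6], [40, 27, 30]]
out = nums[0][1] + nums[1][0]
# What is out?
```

Trace (tracking out):
nums = [[4, 2, 6], [40, 27, 30]]  # -> nums = [[4, 2, 6], [40, 27, 30]]
out = nums[0][1] + nums[1][0]  # -> out = 42

Answer: 42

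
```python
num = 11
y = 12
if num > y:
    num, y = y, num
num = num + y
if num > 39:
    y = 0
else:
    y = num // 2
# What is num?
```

Trace (tracking num):
num = 11  # -> num = 11
y = 12  # -> y = 12
if num > y:  # condition is False
num = num + y  # -> num = 23
if num > 39:  # condition is False
else:
    y = num // 2  # -> y = 11

Answer: 23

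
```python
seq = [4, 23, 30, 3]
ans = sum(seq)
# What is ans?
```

Trace (tracking ans):
seq = [4, 23, 30, 3]  # -> seq = [4, 23, 30, 3]
ans = sum(seq)  # -> ans = 60

Answer: 60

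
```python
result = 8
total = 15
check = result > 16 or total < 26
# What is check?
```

Answer: True

Derivation:
Trace (tracking check):
result = 8  # -> result = 8
total = 15  # -> total = 15
check = result > 16 or total < 26  # -> check = True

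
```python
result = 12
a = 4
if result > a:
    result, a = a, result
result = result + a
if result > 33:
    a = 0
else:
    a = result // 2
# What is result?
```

Trace (tracking result):
result = 12  # -> result = 12
a = 4  # -> a = 4
if result > a:  # condition is True
    result, a = (a, result)  # -> result = 4, a = 12
result = result + a  # -> result = 16
if result > 33:  # condition is False
else:
    a = result // 2  # -> a = 8

Answer: 16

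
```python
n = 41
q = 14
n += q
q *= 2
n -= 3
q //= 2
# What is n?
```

Answer: 52

Derivation:
Trace (tracking n):
n = 41  # -> n = 41
q = 14  # -> q = 14
n += q  # -> n = 55
q *= 2  # -> q = 28
n -= 3  # -> n = 52
q //= 2  # -> q = 14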